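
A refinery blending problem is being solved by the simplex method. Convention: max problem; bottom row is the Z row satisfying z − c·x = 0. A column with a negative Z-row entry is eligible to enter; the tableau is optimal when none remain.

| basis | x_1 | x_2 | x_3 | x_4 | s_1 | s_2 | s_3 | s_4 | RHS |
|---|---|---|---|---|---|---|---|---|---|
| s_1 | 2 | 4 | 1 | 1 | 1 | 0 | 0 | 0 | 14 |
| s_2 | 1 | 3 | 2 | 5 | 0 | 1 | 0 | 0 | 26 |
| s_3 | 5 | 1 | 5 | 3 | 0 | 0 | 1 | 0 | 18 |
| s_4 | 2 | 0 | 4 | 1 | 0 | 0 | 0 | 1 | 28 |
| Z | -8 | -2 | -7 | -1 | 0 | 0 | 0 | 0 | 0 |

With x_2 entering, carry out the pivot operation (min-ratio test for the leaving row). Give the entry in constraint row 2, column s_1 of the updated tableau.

-3/4

Ratio test on column x_2 — row 1: 14/4 = 7/2; row 2: 26/3 = 26/3; row 3: 18/1 = 18; row 4: entry 0 ≤ 0. Minimum is 7/2 at row 1 (s_1 leaves); pivot element 4.
Divide row 1 by 4; eliminate column x_2 from the other rows.
Row 2 update in column s_1: 0 − 3·(1/4) = -3/4.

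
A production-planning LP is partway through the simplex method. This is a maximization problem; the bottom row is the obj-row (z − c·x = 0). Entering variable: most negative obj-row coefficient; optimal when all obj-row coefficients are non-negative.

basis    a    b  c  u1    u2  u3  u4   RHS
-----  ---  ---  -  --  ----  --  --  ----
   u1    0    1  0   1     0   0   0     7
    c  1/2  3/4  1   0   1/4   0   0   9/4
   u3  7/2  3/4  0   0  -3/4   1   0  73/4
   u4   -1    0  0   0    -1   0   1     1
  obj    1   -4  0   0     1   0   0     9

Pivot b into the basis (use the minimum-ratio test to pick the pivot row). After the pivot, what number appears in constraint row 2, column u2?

1/3

Ratio test on column b — row 1: 7/1 = 7; row 2: (9/4)/(3/4) = 3; row 3: (73/4)/(3/4) = 73/3; row 4: entry 0 ≤ 0. Minimum is 3 at row 2 (c leaves); pivot element 3/4.
Divide row 2 by 3/4; eliminate column b from the other rows.
In the new row 2, the u2 entry is the old entry divided by the pivot: (1/4)/(3/4) = 1/3.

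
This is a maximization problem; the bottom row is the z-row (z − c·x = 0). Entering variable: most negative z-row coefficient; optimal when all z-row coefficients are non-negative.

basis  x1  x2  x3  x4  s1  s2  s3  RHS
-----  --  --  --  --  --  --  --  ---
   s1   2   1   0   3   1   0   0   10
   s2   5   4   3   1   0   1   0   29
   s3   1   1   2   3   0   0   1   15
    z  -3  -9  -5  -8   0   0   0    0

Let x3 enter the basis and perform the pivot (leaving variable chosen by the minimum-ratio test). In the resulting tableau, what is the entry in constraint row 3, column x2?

1/2

Ratio test on column x3 — row 1: entry 0 ≤ 0; row 2: 29/3 = 29/3; row 3: 15/2 = 15/2. Minimum is 15/2 at row 3 (s3 leaves); pivot element 2.
Divide row 3 by 2; eliminate column x3 from the other rows.
In the new row 3, the x2 entry is the old entry divided by the pivot: 1/2 = 1/2.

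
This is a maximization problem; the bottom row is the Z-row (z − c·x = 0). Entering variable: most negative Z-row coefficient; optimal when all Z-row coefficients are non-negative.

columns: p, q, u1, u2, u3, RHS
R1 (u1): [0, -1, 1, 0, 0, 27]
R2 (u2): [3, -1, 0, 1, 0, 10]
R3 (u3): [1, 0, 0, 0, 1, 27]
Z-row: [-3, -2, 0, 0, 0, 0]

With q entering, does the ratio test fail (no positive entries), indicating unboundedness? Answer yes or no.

yes

Every constraint-row entry in column q is ≤ 0, so increasing q is unbounded.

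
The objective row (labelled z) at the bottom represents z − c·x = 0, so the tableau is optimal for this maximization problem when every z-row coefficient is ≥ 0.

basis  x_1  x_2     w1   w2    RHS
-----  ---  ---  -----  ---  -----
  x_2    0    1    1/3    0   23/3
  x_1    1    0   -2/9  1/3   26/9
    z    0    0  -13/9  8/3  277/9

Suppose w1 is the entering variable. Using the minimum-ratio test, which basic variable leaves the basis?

x_2

Column w1 entries and ratios — x_2: (23/3)/(1/3) = 23; x_1: -2/9 ≤ 0, skip.
Smallest ratio is 23 in the row of x_2, so x_2 leaves.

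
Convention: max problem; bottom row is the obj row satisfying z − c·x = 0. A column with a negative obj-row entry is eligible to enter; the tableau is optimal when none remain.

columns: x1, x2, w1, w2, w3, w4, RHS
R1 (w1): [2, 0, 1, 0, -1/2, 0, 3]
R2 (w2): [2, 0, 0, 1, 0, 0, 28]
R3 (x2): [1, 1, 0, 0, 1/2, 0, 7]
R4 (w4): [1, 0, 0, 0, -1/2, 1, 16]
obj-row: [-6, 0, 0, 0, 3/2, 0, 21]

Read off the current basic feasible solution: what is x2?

x2 is basic (row 3); its value is the RHS of that row, 7.

7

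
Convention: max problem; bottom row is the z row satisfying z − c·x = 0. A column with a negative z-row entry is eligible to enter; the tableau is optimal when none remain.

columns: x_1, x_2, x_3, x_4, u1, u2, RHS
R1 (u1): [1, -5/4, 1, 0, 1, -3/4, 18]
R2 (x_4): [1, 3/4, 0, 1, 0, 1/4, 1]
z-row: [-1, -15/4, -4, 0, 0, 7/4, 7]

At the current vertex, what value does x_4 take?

1

x_4 is basic (row 2); its value is the RHS of that row, 1.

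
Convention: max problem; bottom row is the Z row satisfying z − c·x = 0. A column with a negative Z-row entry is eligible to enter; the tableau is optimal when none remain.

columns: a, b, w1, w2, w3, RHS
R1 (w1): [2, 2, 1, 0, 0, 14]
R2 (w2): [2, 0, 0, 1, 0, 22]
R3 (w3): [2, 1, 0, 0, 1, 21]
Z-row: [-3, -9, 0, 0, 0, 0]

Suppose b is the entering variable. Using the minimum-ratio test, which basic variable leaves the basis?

Column b entries and ratios — w1: 14/2 = 7; w2: 0 ≤ 0, skip; w3: 21/1 = 21.
Smallest ratio is 7 in the row of w1, so w1 leaves.

w1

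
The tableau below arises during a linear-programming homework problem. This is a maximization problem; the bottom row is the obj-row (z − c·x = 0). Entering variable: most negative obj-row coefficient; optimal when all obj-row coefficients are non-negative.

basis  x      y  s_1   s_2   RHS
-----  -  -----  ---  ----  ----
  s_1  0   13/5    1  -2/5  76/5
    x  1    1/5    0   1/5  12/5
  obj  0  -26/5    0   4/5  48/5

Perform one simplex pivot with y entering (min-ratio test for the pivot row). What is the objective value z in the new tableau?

40

Ratio test on column y — row 1: (76/5)/(13/5) = 76/13; row 2: (12/5)/(1/5) = 12. Minimum is 76/13 at row 1 (s_1 leaves); pivot element 13/5.
Pivot on row 1; the obj-row RHS becomes 48/5 − (-26/5)·(76/13) = 40.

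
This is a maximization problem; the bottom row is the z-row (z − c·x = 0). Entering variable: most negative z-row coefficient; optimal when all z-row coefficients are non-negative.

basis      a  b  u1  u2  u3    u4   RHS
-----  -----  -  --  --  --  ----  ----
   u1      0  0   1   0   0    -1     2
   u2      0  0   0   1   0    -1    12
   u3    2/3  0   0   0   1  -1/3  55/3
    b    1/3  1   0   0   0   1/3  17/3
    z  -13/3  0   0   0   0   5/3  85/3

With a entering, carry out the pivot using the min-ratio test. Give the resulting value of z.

102

Ratio test on column a — row 1: entry 0 ≤ 0; row 2: entry 0 ≤ 0; row 3: (55/3)/(2/3) = 55/2; row 4: (17/3)/(1/3) = 17. Minimum is 17 at row 4 (b leaves); pivot element 1/3.
Pivot on row 4; the z-row RHS becomes 85/3 − (-13/3)·17 = 102.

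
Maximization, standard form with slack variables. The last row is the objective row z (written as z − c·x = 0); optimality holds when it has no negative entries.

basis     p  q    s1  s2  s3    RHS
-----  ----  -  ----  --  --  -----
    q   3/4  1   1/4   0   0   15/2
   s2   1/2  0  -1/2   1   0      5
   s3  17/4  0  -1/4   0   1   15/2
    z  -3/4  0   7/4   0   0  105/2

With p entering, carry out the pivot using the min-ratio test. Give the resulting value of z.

915/17

Ratio test on column p — row 1: (15/2)/(3/4) = 10; row 2: 5/(1/2) = 10; row 3: (15/2)/(17/4) = 30/17. Minimum is 30/17 at row 3 (s3 leaves); pivot element 17/4.
Pivot on row 3; the z-row RHS becomes 105/2 − (-3/4)·(30/17) = 915/17.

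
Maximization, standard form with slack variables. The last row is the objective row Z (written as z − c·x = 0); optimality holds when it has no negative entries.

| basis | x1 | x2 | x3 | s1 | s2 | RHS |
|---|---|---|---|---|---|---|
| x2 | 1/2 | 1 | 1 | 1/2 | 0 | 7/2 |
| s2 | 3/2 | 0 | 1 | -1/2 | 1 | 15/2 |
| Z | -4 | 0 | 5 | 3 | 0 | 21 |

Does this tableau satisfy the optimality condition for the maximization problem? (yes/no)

The Z-row has a negative entry -4 in column x1, so it is not optimal.

no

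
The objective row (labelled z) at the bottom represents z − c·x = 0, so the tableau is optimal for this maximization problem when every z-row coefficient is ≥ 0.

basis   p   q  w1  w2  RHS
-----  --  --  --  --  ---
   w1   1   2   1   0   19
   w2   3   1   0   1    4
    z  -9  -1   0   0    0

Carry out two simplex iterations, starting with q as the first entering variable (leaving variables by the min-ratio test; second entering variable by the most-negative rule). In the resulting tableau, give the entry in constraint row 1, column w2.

-1/3

Ratio test on column q — row 1: 19/2 = 19/2; row 2: 4/1 = 4. Minimum is 4 at row 2 (w2 leaves); pivot element 1.
Divide row 2 by 1; eliminate column q from the other rows.
Second iteration: most negative z-row entry is -6 in column p, so p enters.
Ratio test on column p — row 1: entry -5 ≤ 0; row 2: 4/3 = 4/3. Minimum is 4/3 at row 2 (q leaves); pivot element 3.
Divide row 2 by 3; eliminate column p from the other rows.
After both pivots, the entry at constraint row 1, column w2 is -1/3.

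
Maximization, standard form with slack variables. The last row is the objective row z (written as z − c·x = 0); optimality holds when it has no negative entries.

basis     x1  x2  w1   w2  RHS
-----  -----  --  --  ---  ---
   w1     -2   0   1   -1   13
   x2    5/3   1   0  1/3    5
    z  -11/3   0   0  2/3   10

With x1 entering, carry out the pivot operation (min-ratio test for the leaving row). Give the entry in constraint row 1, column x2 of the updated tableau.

6/5

Ratio test on column x1 — row 1: entry -2 ≤ 0; row 2: 5/(5/3) = 3. Minimum is 3 at row 2 (x2 leaves); pivot element 5/3.
Divide row 2 by 5/3; eliminate column x1 from the other rows.
Row 1 update in column x2: 0 − (-2)·(3/5) = 6/5.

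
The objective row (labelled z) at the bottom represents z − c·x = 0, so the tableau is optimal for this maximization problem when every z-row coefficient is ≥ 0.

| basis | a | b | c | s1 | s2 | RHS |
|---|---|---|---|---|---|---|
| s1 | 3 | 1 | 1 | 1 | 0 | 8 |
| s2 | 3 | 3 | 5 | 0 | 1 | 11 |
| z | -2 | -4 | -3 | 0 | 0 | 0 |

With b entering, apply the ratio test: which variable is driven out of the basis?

s2

Column b entries and ratios — s1: 8/1 = 8; s2: 11/3 = 11/3.
Smallest ratio is 11/3 in the row of s2, so s2 leaves.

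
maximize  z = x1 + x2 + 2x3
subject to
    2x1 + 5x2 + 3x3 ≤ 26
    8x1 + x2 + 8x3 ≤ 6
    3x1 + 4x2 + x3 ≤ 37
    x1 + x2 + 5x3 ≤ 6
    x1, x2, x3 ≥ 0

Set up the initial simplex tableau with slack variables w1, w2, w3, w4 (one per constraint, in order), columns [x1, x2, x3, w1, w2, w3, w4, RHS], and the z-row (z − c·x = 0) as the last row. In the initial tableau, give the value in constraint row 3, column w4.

Slack w4 belongs to constraint 4; its column is the unit vector e_4, so the entry in row 3 is 0.

0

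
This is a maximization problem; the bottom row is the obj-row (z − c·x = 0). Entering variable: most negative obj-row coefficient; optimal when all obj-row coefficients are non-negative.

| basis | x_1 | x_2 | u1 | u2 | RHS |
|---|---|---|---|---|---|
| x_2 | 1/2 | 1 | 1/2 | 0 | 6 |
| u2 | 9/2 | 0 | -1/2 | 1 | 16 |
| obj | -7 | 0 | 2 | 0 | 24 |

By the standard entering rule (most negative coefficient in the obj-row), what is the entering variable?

Negative obj-row entries: x_1: -7.
The most negative is -7 in column x_1, so x_1 enters.

x_1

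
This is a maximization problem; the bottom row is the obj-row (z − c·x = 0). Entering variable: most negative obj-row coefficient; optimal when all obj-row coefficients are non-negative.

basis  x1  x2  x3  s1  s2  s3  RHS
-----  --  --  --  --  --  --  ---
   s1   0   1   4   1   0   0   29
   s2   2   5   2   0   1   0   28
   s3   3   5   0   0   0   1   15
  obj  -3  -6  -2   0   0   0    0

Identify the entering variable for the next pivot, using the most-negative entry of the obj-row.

Negative obj-row entries: x1: -3, x2: -6, x3: -2.
The most negative is -6 in column x2, so x2 enters.

x2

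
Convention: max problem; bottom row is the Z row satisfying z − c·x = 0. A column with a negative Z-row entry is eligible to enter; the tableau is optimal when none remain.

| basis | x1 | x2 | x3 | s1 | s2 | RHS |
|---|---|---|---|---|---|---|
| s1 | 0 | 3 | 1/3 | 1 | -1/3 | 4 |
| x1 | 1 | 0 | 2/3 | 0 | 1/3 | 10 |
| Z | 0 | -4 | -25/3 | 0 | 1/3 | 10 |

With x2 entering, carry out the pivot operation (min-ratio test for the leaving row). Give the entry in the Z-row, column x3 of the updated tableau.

Ratio test on column x2 — row 1: 4/3 = 4/3; row 2: entry 0 ≤ 0. Minimum is 4/3 at row 1 (s1 leaves); pivot element 3.
Divide row 1 by 3; eliminate column x2 from the other rows.
Z-row update in column x3: -25/3 − (-4)·(1/9) = -71/9.

-71/9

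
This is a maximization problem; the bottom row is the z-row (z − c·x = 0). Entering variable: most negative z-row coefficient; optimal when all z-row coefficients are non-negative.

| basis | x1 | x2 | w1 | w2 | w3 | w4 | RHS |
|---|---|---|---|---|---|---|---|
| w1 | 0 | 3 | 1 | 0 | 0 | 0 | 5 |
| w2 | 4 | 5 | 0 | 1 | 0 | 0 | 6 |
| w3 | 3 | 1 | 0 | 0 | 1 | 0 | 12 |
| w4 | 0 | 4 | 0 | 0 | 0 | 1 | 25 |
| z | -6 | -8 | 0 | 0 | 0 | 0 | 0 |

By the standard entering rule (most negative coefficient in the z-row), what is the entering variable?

Negative z-row entries: x1: -6, x2: -8.
The most negative is -8 in column x2, so x2 enters.

x2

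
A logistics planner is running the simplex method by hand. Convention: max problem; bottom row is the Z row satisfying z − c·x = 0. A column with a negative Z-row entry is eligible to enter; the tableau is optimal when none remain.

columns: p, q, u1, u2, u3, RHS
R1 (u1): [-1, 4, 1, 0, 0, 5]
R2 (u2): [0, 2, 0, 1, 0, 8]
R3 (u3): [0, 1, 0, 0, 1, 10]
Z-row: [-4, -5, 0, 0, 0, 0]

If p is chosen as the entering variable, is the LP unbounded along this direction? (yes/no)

Every constraint-row entry in column p is ≤ 0, so increasing p is unbounded.

yes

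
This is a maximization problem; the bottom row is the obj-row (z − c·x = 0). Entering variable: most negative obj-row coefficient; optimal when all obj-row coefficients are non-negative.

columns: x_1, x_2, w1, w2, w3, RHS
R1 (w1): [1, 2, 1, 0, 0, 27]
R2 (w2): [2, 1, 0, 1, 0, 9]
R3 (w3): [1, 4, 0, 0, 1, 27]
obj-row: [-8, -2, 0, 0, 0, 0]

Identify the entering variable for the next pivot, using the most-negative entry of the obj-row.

Negative obj-row entries: x_1: -8, x_2: -2.
The most negative is -8 in column x_1, so x_1 enters.

x_1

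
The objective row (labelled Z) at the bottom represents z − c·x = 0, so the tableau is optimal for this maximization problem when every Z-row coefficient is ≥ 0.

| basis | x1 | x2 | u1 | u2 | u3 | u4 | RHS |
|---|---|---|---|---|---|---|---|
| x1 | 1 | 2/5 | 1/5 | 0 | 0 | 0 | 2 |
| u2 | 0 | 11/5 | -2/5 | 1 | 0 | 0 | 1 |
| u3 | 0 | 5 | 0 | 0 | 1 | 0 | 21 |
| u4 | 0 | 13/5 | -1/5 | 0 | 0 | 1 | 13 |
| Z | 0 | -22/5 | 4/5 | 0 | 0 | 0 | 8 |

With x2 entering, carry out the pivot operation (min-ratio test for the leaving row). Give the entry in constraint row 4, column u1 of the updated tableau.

Ratio test on column x2 — row 1: 2/(2/5) = 5; row 2: 1/(11/5) = 5/11; row 3: 21/5 = 21/5; row 4: 13/(13/5) = 5. Minimum is 5/11 at row 2 (u2 leaves); pivot element 11/5.
Divide row 2 by 11/5; eliminate column x2 from the other rows.
Row 4 update in column u1: -1/5 − (13/5)·(-2/11) = 3/11.

3/11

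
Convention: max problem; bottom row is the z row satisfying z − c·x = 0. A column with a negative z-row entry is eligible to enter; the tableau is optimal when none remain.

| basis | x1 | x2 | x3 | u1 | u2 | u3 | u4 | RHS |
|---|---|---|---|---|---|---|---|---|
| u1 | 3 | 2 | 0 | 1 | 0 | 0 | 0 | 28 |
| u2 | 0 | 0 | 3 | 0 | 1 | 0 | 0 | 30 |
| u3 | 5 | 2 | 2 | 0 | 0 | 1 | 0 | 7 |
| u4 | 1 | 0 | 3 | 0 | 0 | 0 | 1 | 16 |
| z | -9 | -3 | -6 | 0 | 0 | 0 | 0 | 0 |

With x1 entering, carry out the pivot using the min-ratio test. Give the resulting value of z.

Ratio test on column x1 — row 1: 28/3 = 28/3; row 2: entry 0 ≤ 0; row 3: 7/5 = 7/5; row 4: 16/1 = 16. Minimum is 7/5 at row 3 (u3 leaves); pivot element 5.
Pivot on row 3; the z-row RHS becomes 0 − (-9)·(7/5) = 63/5.

63/5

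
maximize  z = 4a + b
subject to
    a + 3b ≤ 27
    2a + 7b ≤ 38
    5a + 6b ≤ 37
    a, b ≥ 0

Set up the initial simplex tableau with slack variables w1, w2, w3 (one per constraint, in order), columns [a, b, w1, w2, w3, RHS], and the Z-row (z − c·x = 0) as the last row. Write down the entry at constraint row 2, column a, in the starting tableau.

2

Constraint 2 has coefficient 2 on a.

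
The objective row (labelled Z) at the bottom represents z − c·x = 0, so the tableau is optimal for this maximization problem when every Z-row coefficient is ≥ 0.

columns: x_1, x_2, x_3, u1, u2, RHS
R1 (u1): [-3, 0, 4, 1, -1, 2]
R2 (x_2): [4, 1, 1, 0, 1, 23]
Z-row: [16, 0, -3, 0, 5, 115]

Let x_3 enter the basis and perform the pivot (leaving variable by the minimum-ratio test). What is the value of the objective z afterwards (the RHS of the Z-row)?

Ratio test on column x_3 — row 1: 2/4 = 1/2; row 2: 23/1 = 23. Minimum is 1/2 at row 1 (u1 leaves); pivot element 4.
Pivot on row 1; the Z-row RHS becomes 115 − (-3)·(1/2) = 233/2.

233/2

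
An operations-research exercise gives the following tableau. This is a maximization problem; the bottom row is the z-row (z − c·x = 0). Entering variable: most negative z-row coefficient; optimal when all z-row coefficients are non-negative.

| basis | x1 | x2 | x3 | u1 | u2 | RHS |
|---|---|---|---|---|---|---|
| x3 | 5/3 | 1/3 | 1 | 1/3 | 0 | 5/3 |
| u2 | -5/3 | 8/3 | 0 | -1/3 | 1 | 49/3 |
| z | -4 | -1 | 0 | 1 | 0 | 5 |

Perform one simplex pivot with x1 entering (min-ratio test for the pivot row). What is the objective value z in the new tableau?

9

Ratio test on column x1 — row 1: (5/3)/(5/3) = 1; row 2: entry -5/3 ≤ 0. Minimum is 1 at row 1 (x3 leaves); pivot element 5/3.
Pivot on row 1; the z-row RHS becomes 5 − (-4)·1 = 9.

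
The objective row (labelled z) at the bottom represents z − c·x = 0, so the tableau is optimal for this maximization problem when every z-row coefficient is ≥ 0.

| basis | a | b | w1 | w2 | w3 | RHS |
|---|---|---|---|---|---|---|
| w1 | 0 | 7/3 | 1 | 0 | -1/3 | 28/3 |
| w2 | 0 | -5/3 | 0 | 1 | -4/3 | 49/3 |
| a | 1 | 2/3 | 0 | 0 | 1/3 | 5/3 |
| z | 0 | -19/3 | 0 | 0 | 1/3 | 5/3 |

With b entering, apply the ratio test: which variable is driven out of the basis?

Column b entries and ratios — w1: (28/3)/(7/3) = 4; w2: -5/3 ≤ 0, skip; a: (5/3)/(2/3) = 5/2.
Smallest ratio is 5/2 in the row of a, so a leaves.

a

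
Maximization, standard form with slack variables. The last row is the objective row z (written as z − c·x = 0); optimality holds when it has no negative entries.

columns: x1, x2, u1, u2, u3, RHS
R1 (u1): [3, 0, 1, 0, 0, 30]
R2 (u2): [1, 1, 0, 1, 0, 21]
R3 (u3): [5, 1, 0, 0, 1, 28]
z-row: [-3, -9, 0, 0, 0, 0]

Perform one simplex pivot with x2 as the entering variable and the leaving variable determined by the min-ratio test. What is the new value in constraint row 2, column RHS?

21

Ratio test on column x2 — row 1: entry 0 ≤ 0; row 2: 21/1 = 21; row 3: 28/1 = 28. Minimum is 21 at row 2 (u2 leaves); pivot element 1.
Divide row 2 by 1; eliminate column x2 from the other rows.
In the new row 2, the RHS entry is the old entry divided by the pivot: 21/1 = 21.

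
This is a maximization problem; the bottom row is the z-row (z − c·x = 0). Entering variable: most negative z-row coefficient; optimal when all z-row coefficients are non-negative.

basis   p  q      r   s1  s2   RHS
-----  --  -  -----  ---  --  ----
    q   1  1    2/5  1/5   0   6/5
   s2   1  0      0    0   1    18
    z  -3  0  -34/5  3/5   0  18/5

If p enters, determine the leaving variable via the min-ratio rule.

Column p entries and ratios — q: (6/5)/1 = 6/5; s2: 18/1 = 18.
Smallest ratio is 6/5 in the row of q, so q leaves.

q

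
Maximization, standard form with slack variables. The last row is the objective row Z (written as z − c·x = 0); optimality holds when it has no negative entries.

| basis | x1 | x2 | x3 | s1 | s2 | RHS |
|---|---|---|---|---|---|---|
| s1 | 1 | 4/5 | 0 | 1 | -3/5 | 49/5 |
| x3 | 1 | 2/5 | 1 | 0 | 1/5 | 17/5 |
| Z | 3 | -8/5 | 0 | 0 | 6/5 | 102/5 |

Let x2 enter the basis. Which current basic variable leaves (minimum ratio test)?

x3

Column x2 entries and ratios — s1: (49/5)/(4/5) = 49/4; x3: (17/5)/(2/5) = 17/2.
Smallest ratio is 17/2 in the row of x3, so x3 leaves.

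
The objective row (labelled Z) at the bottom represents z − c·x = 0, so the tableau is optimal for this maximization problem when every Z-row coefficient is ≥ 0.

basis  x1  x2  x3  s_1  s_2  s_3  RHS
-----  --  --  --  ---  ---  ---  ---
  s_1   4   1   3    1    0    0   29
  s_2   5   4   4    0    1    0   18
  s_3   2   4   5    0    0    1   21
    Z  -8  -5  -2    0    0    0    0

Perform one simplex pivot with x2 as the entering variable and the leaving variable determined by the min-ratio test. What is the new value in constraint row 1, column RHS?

Ratio test on column x2 — row 1: 29/1 = 29; row 2: 18/4 = 9/2; row 3: 21/4 = 21/4. Minimum is 9/2 at row 2 (s_2 leaves); pivot element 4.
Divide row 2 by 4; eliminate column x2 from the other rows.
Row 1 update in column RHS: 29 − 1·(9/2) = 49/2.

49/2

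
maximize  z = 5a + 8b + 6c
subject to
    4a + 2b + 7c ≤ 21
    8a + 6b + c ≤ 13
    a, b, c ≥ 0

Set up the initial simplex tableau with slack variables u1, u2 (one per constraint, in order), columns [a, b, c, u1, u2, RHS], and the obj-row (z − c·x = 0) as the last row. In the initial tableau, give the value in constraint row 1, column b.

2

Constraint 1 has coefficient 2 on b.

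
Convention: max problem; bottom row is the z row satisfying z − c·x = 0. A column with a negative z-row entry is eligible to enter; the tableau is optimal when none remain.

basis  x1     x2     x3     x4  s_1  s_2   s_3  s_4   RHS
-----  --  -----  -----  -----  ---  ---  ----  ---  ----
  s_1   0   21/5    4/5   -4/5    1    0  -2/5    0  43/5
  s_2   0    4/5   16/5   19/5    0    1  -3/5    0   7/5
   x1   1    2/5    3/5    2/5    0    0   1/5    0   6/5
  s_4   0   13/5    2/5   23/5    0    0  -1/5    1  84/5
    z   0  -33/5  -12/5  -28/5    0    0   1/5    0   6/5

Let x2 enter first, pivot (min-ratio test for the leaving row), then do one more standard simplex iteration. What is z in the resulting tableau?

Ratio test on column x2 — row 1: (43/5)/(21/5) = 43/21; row 2: (7/5)/(4/5) = 7/4; row 3: (6/5)/(2/5) = 3; row 4: (84/5)/(13/5) = 84/13. Minimum is 7/4 at row 2 (s_2 leaves); pivot element 4/5.
Pivot on row 2; the z-row RHS becomes 6/5 − (-33/5)·(7/4) = 51/4.
Next entering variable (most negative z-row entry -19/4): s_3.
Ratio test on column s_3 — row 1: (5/4)/(11/4) = 5/11; row 2: entry -3/4 ≤ 0; row 3: (1/2)/(1/2) = 1; row 4: (49/4)/(7/4) = 7. Minimum is 5/11 at row 1 (s_1 leaves); pivot element 11/4.
After the second pivot the z-row RHS is 51/4 − (-19/4)·(5/11) = 164/11.

164/11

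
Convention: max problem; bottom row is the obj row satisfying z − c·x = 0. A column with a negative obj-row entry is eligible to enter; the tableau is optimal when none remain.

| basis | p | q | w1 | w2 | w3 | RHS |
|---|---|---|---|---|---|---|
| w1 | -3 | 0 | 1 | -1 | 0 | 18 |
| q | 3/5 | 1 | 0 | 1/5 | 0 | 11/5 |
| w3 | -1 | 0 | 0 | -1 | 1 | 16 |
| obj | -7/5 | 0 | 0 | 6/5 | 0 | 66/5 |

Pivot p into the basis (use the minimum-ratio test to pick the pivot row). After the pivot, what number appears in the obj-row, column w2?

5/3

Ratio test on column p — row 1: entry -3 ≤ 0; row 2: (11/5)/(3/5) = 11/3; row 3: entry -1 ≤ 0. Minimum is 11/3 at row 2 (q leaves); pivot element 3/5.
Divide row 2 by 3/5; eliminate column p from the other rows.
obj-row update in column w2: 6/5 − (-7/5)·(1/3) = 5/3.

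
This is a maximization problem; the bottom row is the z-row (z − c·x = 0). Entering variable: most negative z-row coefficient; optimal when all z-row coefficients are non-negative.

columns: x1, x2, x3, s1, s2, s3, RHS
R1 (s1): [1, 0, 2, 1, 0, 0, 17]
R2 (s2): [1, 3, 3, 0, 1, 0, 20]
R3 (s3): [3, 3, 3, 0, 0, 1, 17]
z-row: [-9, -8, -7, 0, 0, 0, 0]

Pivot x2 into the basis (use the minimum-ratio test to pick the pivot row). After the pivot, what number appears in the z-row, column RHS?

Ratio test on column x2 — row 1: entry 0 ≤ 0; row 2: 20/3 = 20/3; row 3: 17/3 = 17/3. Minimum is 17/3 at row 3 (s3 leaves); pivot element 3.
Divide row 3 by 3; eliminate column x2 from the other rows.
z-row update in column RHS: 0 − (-8)·(17/3) = 136/3.

136/3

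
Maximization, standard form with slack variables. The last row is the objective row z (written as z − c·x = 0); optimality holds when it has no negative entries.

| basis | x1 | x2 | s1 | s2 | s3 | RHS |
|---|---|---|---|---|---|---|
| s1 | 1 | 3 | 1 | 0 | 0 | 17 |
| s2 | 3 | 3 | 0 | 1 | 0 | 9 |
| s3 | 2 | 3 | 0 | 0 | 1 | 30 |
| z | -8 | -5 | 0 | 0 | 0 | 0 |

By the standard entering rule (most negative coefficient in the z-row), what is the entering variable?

Negative z-row entries: x1: -8, x2: -5.
The most negative is -8 in column x1, so x1 enters.

x1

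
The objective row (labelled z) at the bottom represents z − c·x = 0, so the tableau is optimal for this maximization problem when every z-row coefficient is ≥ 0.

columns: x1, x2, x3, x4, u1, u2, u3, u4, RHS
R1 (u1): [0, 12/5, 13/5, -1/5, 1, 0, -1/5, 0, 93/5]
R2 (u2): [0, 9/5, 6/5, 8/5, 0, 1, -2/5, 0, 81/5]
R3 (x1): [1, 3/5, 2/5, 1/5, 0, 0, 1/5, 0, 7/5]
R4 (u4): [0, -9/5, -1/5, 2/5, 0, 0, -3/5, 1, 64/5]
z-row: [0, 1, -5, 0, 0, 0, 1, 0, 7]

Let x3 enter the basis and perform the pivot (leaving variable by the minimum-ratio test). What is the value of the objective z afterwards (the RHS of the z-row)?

49/2

Ratio test on column x3 — row 1: (93/5)/(13/5) = 93/13; row 2: (81/5)/(6/5) = 27/2; row 3: (7/5)/(2/5) = 7/2; row 4: entry -1/5 ≤ 0. Minimum is 7/2 at row 3 (x1 leaves); pivot element 2/5.
Pivot on row 3; the z-row RHS becomes 7 − (-5)·(7/2) = 49/2.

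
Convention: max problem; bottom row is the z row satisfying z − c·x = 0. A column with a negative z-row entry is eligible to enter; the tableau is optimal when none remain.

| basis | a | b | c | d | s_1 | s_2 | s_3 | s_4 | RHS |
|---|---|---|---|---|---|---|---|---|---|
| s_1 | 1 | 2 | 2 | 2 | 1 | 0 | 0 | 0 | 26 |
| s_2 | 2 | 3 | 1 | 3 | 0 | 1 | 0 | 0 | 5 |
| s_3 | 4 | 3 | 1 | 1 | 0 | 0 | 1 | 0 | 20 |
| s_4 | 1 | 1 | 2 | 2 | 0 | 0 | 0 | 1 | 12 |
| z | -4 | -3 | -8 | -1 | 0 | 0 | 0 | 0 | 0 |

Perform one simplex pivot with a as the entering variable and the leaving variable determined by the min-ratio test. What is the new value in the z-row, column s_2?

2

Ratio test on column a — row 1: 26/1 = 26; row 2: 5/2 = 5/2; row 3: 20/4 = 5; row 4: 12/1 = 12. Minimum is 5/2 at row 2 (s_2 leaves); pivot element 2.
Divide row 2 by 2; eliminate column a from the other rows.
z-row update in column s_2: 0 − (-4)·(1/2) = 2.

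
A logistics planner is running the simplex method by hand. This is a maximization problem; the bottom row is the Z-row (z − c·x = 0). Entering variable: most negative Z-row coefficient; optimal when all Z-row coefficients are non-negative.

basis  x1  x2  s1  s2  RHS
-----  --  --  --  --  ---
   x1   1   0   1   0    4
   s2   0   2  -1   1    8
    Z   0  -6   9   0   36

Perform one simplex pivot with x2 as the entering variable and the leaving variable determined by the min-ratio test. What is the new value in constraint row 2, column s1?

Ratio test on column x2 — row 1: entry 0 ≤ 0; row 2: 8/2 = 4. Minimum is 4 at row 2 (s2 leaves); pivot element 2.
Divide row 2 by 2; eliminate column x2 from the other rows.
In the new row 2, the s1 entry is the old entry divided by the pivot: (-1)/2 = -1/2.

-1/2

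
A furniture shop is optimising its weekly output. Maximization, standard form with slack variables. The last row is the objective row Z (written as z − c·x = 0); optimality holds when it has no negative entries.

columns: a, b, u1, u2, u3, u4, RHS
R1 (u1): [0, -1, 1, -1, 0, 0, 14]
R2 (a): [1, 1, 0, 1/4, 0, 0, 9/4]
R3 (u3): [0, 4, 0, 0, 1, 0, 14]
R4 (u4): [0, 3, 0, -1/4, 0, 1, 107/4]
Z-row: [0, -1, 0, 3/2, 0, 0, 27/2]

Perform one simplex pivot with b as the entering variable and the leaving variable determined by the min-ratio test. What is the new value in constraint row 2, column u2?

Ratio test on column b — row 1: entry -1 ≤ 0; row 2: (9/4)/1 = 9/4; row 3: 14/4 = 7/2; row 4: (107/4)/3 = 107/12. Minimum is 9/4 at row 2 (a leaves); pivot element 1.
Divide row 2 by 1; eliminate column b from the other rows.
In the new row 2, the u2 entry is the old entry divided by the pivot: (1/4)/1 = 1/4.

1/4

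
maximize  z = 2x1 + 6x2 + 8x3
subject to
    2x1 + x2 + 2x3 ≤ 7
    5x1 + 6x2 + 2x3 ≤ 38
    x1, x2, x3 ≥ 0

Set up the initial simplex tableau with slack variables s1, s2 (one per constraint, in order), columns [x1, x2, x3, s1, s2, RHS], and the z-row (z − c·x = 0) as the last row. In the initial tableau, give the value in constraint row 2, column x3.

Constraint 2 has coefficient 2 on x3.

2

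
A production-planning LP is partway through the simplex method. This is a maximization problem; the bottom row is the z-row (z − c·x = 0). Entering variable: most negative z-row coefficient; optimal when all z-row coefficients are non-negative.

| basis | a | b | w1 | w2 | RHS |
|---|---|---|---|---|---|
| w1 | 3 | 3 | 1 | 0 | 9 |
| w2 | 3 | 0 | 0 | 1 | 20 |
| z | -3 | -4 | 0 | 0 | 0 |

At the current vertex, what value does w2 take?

w2 is basic (row 2); its value is the RHS of that row, 20.

20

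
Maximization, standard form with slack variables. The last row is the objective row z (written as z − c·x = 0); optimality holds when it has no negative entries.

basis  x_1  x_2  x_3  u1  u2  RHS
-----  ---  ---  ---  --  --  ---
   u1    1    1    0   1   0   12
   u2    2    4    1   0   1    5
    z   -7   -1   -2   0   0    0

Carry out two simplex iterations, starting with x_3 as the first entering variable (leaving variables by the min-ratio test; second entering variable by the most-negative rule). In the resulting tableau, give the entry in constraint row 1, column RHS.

19/2

Ratio test on column x_3 — row 1: entry 0 ≤ 0; row 2: 5/1 = 5. Minimum is 5 at row 2 (u2 leaves); pivot element 1.
Divide row 2 by 1; eliminate column x_3 from the other rows.
Second iteration: most negative z-row entry is -3 in column x_1, so x_1 enters.
Ratio test on column x_1 — row 1: 12/1 = 12; row 2: 5/2 = 5/2. Minimum is 5/2 at row 2 (x_3 leaves); pivot element 2.
Divide row 2 by 2; eliminate column x_1 from the other rows.
After both pivots, the entry at constraint row 1, column RHS is 19/2.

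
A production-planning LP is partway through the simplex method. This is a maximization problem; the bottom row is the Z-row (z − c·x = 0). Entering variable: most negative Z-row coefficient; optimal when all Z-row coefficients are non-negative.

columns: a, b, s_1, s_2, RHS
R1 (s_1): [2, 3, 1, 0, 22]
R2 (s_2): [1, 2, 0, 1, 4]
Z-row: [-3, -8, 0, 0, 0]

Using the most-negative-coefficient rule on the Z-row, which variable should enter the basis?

b

Negative Z-row entries: a: -3, b: -8.
The most negative is -8 in column b, so b enters.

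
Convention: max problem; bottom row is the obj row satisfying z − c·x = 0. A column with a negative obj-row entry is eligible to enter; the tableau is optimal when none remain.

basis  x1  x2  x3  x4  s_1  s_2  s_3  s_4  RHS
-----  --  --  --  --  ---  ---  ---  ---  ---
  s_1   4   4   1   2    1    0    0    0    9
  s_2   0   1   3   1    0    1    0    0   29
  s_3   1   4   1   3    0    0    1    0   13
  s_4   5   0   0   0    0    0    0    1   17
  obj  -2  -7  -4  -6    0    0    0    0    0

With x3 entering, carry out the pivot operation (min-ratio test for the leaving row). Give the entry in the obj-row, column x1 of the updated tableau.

14

Ratio test on column x3 — row 1: 9/1 = 9; row 2: 29/3 = 29/3; row 3: 13/1 = 13; row 4: entry 0 ≤ 0. Minimum is 9 at row 1 (s_1 leaves); pivot element 1.
Divide row 1 by 1; eliminate column x3 from the other rows.
obj-row update in column x1: -2 − (-4)·4 = 14.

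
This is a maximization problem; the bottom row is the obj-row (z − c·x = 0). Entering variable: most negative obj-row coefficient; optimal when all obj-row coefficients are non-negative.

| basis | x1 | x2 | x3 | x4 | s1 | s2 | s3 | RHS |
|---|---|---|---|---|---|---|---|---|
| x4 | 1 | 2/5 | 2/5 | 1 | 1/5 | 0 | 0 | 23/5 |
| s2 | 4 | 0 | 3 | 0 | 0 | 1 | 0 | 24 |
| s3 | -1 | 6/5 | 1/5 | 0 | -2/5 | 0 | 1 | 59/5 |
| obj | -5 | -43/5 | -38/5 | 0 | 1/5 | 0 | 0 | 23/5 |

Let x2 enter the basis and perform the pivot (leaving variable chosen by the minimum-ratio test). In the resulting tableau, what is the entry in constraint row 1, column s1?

Ratio test on column x2 — row 1: (23/5)/(2/5) = 23/2; row 2: entry 0 ≤ 0; row 3: (59/5)/(6/5) = 59/6. Minimum is 59/6 at row 3 (s3 leaves); pivot element 6/5.
Divide row 3 by 6/5; eliminate column x2 from the other rows.
Row 1 update in column s1: 1/5 − (2/5)·(-1/3) = 1/3.

1/3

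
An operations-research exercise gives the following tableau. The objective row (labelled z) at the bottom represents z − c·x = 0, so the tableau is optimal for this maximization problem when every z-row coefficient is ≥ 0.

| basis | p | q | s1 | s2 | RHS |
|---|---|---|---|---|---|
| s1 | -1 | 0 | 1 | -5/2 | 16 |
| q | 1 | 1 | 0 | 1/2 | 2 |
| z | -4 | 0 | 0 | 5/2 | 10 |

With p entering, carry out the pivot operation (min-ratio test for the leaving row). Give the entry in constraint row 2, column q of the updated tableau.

Ratio test on column p — row 1: entry -1 ≤ 0; row 2: 2/1 = 2. Minimum is 2 at row 2 (q leaves); pivot element 1.
Divide row 2 by 1; eliminate column p from the other rows.
In the new row 2, the q entry is the old entry divided by the pivot: 1/1 = 1.

1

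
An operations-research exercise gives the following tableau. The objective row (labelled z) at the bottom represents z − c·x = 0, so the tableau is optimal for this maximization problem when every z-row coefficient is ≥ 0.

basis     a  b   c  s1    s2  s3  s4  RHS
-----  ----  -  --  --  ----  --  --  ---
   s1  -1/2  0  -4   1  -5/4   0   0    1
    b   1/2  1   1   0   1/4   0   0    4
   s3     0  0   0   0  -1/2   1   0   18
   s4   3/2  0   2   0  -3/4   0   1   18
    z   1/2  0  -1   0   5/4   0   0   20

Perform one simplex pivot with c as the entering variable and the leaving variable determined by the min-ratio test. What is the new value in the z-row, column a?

Ratio test on column c — row 1: entry -4 ≤ 0; row 2: 4/1 = 4; row 3: entry 0 ≤ 0; row 4: 18/2 = 9. Minimum is 4 at row 2 (b leaves); pivot element 1.
Divide row 2 by 1; eliminate column c from the other rows.
z-row update in column a: 1/2 − (-1)·(1/2) = 1.

1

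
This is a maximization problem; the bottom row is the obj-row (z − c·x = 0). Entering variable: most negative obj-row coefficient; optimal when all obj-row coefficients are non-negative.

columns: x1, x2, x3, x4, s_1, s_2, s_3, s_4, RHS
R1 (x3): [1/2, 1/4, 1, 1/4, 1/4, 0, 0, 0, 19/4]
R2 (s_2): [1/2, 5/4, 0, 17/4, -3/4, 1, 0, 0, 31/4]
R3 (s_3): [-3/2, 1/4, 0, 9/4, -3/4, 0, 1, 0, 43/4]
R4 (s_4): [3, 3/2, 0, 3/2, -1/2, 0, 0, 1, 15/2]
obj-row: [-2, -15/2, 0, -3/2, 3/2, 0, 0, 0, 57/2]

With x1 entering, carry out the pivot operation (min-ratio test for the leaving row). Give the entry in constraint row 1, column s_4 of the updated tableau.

Ratio test on column x1 — row 1: (19/4)/(1/2) = 19/2; row 2: (31/4)/(1/2) = 31/2; row 3: entry -3/2 ≤ 0; row 4: (15/2)/3 = 5/2. Minimum is 5/2 at row 4 (s_4 leaves); pivot element 3.
Divide row 4 by 3; eliminate column x1 from the other rows.
Row 1 update in column s_4: 0 − (1/2)·(1/3) = -1/6.

-1/6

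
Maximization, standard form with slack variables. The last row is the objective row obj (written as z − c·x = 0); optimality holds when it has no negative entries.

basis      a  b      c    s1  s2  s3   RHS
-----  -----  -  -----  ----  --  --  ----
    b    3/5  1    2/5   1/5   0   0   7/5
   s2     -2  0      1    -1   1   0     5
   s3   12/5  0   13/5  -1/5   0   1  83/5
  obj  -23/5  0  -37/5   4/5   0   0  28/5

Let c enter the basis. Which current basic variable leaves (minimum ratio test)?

b

Column c entries and ratios — b: (7/5)/(2/5) = 7/2; s2: 5/1 = 5; s3: (83/5)/(13/5) = 83/13.
Smallest ratio is 7/2 in the row of b, so b leaves.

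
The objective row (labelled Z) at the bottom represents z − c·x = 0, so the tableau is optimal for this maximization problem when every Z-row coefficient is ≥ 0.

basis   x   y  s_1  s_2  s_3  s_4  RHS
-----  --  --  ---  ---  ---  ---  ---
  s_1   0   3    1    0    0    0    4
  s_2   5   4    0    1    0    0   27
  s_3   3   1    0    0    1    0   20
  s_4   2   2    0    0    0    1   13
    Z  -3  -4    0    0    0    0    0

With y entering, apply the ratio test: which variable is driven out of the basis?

Column y entries and ratios — s_1: 4/3 = 4/3; s_2: 27/4 = 27/4; s_3: 20/1 = 20; s_4: 13/2 = 13/2.
Smallest ratio is 4/3 in the row of s_1, so s_1 leaves.

s_1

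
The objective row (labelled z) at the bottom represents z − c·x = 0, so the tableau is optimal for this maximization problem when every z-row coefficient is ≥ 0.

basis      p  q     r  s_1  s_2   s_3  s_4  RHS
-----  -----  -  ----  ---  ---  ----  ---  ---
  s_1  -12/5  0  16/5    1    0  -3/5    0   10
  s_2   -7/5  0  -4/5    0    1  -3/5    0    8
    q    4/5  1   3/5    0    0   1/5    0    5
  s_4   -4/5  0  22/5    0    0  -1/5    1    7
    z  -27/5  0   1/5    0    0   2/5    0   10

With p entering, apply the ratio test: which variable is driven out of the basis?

q

Column p entries and ratios — s_1: -12/5 ≤ 0, skip; s_2: -7/5 ≤ 0, skip; q: 5/(4/5) = 25/4; s_4: -4/5 ≤ 0, skip.
Smallest ratio is 25/4 in the row of q, so q leaves.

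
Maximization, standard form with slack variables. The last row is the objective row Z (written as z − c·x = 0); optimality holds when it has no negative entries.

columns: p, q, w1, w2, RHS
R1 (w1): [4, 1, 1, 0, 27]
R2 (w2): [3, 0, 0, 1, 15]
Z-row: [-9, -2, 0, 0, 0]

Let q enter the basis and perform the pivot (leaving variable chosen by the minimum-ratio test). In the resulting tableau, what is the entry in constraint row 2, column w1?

Ratio test on column q — row 1: 27/1 = 27; row 2: entry 0 ≤ 0. Minimum is 27 at row 1 (w1 leaves); pivot element 1.
Divide row 1 by 1; eliminate column q from the other rows.
Row 2 update in column w1: 0 − 0·1 = 0.

0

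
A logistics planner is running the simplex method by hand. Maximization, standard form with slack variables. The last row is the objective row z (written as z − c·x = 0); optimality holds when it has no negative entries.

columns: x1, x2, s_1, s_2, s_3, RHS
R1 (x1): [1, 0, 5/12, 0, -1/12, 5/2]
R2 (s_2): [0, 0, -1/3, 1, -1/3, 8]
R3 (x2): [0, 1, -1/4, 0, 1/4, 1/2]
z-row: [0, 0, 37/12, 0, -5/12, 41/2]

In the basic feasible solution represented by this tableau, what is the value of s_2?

8

s_2 is basic (row 2); its value is the RHS of that row, 8.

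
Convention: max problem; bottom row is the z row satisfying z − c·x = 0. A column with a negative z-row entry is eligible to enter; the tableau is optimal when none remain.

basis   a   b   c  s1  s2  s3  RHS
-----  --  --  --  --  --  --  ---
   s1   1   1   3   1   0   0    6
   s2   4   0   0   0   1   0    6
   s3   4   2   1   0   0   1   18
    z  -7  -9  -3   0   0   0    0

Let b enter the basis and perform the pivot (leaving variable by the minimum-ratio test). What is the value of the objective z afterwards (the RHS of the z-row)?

54

Ratio test on column b — row 1: 6/1 = 6; row 2: entry 0 ≤ 0; row 3: 18/2 = 9. Minimum is 6 at row 1 (s1 leaves); pivot element 1.
Pivot on row 1; the z-row RHS becomes 0 − (-9)·6 = 54.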